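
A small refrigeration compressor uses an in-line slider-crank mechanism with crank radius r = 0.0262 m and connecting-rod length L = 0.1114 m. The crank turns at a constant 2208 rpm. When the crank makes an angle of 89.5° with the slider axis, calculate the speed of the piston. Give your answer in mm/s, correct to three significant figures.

6070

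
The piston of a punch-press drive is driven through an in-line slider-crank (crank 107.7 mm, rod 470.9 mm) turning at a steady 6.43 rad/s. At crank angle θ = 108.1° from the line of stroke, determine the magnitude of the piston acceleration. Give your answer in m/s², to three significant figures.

2.22

ω = 6.43 rad/s
x(θ) = r cosθ + √(L² − r² sin²θ); with ω constant, a = ω²·d²x/dθ².
d²x/dθ² = −r cosθ − r²(cos2θ)/√u − r⁴ sin²2θ/(4u^{3/2}),  u = L² − r² sin²θ = 0.211267 m².
Substituting r = 0.1077 m, L = 0.4709 m, θ = 108.1°: d²x/dθ² = +0.053703 m.
a = ω²·d²x/dθ² = (6.43)²·(+0.053703) = +2.2204 m/s²;  |a| = 2.2204 m/s².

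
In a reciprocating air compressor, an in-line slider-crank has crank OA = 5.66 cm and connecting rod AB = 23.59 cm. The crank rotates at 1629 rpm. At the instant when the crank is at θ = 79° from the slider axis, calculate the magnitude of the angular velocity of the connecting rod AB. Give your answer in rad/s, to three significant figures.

ω = 170.6 rad/s (converted from 1629 rpm).
The rod makes angle φ with the slider axis where L sinφ = r sinθ; differentiating, L cosφ·φ̇ = r ω cosθ.
L cosφ = √(L² − r² sin²θ) = 0.22926 m.
|ω_rod| = r ω |cosθ| / √(L² − r² sin²θ) = 0.0566·170.6·0.19081/0.22926 = 8.0358 rad/s.

8.04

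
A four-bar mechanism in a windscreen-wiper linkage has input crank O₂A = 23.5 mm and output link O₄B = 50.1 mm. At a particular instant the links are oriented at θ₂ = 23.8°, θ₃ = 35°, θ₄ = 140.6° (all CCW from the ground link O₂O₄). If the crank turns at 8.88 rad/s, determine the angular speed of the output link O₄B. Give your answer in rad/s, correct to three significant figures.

0.840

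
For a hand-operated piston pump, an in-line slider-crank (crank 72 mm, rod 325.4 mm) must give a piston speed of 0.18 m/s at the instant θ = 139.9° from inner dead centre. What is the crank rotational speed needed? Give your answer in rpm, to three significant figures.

For an in-line slider-crank, |v_piston| = rω|sinθ|·[1 + r cosθ/√(L² − r² sin²θ)].
With r = 0.072 m, L = 0.3254 m, θ = 139.9°: the bracketed kinematic factor |dx/dθ| = 0.038447 m.
ω = v/|dx/dθ| = 0.18/0.038447 = 4.6818 rad/s.
N = 60ω/(2π) = 44.708 rpm.

44.7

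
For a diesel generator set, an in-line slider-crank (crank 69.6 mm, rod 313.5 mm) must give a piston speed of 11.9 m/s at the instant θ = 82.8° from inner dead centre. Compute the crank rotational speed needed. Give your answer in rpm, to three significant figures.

1600

For an in-line slider-crank, |v_piston| = rω|sinθ|·[1 + r cosθ/√(L² − r² sin²θ)].
With r = 0.0696 m, L = 0.3135 m, θ = 82.8°: the bracketed kinematic factor |dx/dθ| = 0.071021 m.
ω = v/|dx/dθ| = 11.9/0.071021 = 167.56 rad/s.
N = 60ω/(2π) = 1600 rpm.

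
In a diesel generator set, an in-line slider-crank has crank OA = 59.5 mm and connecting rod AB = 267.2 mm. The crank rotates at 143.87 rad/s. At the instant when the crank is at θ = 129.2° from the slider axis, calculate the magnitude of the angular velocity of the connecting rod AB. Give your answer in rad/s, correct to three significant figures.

20.6

ω = 143.9 rad/s
The rod makes angle φ with the slider axis where L sinφ = r sinθ; differentiating, L cosφ·φ̇ = r ω cosθ.
L cosφ = √(L² − r² sin²θ) = 0.26319 m.
|ω_rod| = r ω |cosθ| / √(L² − r² sin²θ) = 0.0595·143.9·0.63203/0.26319 = 20.557 rad/s.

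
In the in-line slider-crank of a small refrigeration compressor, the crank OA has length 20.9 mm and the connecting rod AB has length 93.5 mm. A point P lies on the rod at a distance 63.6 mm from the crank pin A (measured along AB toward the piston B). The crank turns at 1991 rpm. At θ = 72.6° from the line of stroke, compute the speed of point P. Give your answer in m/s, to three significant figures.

ω = 208.5 rad/s.  Crank-pin speed |V_A| = rω = 4.3576 m/s, perpendicular to OA.
Rod angle: sinφ = −(r/L) sinθ ⇒ φ = -12.316°; ω_rod = −rω cosθ/√(L²−r²sin²θ) = -14.265 rad/s.
V_P = V_A + ω_rod × AP, with AP = 0.0636 m along the rod.
Components: V_Px = −rω sinθ − a·ω_rod·sinφ = -4.3517 m/s;  V_Py = rω cosθ + a·ω_rod·cosφ = +0.41671 m/s.
|V_P| = √(V_Px² + V_Py²) = 4.3716 m/s.

4.37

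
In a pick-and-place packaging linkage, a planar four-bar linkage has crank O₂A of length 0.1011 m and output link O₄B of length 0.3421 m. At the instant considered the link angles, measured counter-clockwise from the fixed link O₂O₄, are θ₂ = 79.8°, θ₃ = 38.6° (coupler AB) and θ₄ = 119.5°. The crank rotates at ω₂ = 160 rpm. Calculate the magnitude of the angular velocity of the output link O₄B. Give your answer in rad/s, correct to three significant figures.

3.30

ω₂ = 16.76 rad/s (from 160 rpm).
Differentiating the loop-closure r₂e^{iθ₂}+r₃e^{iθ₃}=r₁+r₄e^{iθ₄} gives r₂ω₂e^{iθ₂}+r₃ω₃e^{iθ₃}=r₄ω₄e^{iθ₄}.
Eliminating the other unknown: ω₄ = r₂ω₂ sin(θ₂−θ₃) / [r₄ sin(θ₄−θ₃)].
Numerator sine = +0.65869; denominator sine = +0.98741.
Result = 0.1011·16.76·(+0.65869) / (0.3421·(+0.98741)) = +3.3031 rad/s; magnitude 3.3031 rad/s.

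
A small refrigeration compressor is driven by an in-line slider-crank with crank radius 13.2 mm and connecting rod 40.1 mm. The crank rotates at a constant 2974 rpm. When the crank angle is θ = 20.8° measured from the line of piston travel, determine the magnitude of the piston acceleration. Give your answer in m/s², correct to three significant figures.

1520

ω = 2π·2974/60 = 311.4 rad/s
x(θ) = r cosθ + √(L² − r² sin²θ); with ω constant, a = ω²·d²x/dθ².
d²x/dθ² = −r cosθ − r²(cos2θ)/√u − r⁴ sin²2θ/(4u^{3/2}),  u = L² − r² sin²θ = 0.00158604 m².
Substituting r = 0.0132 m, L = 0.0401 m, θ = 20.8°: d²x/dθ² = -0.015664 m.
a = ω²·d²x/dθ² = (311.4)²·(-0.015664) = -1519.3 m/s²;  |a| = 1519.3 m/s².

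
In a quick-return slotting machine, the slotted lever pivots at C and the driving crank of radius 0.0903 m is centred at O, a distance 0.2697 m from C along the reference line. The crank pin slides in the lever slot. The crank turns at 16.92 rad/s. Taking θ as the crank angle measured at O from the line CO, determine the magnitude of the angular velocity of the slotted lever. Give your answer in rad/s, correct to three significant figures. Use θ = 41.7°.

3.80

ω = 16.92 rad/s
Crank pin A relative to C: A = (d + r cosθ, r sinθ); lever angle φ = atan2(r sinθ, d + r cosθ).
Differentiating tanφ: φ̇ = rω(d cosθ + r)/(d² + r² + 2dr cosθ).
d² + r² + 2dr cosθ = |CA|² = 0.117259 m²;  d cosθ + r = +0.29167 m.
|ω_lever| = |0.0903·16.92·+0.29167| / 0.117259 = 3.8004 rad/s.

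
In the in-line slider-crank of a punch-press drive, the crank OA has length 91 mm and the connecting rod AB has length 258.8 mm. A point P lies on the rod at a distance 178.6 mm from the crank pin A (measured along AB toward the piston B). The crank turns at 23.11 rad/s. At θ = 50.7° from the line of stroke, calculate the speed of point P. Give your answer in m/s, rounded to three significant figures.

1.93

ω = 23.11 rad/s.  Crank-pin speed |V_A| = rω = 2.103 m/s, perpendicular to OA.
Rod angle: sinφ = −(r/L) sinθ ⇒ φ = -15.789°; ω_rod = −rω cosθ/√(L²−r²sin²θ) = -5.3487 rad/s.
V_P = V_A + ω_rod × AP, with AP = 0.1786 m along the rod.
Components: V_Px = −rω sinθ − a·ω_rod·sinφ = -1.8873 m/s;  V_Py = rω cosθ + a·ω_rod·cosφ = +0.41278 m/s.
|V_P| = √(V_Px² + V_Py²) = 1.9319 m/s.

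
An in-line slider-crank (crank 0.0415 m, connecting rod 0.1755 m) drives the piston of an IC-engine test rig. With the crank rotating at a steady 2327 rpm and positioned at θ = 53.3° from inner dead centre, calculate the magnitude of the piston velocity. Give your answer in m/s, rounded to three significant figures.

9.28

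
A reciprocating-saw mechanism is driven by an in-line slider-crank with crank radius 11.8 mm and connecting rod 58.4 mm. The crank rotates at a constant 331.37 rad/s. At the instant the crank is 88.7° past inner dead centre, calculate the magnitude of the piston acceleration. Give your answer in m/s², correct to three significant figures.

ω = 331.4 rad/s
x(θ) = r cosθ + √(L² − r² sin²θ); with ω constant, a = ω²·d²x/dθ².
d²x/dθ² = −r cosθ − r²(cos2θ)/√u − r⁴ sin²2θ/(4u^{3/2}),  u = L² − r² sin²θ = 0.00327139 m².
Substituting r = 0.0118 m, L = 0.0584 m, θ = 88.7°: d²x/dθ² = +0.0021642 m.
a = ω²·d²x/dθ² = (331.4)²·(+0.0021642) = +237.64 m/s²;  |a| = 237.64 m/s².

238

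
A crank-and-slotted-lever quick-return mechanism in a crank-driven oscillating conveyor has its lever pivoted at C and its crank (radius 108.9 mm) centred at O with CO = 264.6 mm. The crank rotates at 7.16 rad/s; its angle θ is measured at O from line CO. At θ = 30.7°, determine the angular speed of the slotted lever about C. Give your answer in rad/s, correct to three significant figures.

ω = 7.16 rad/s
Crank pin A relative to C: A = (d + r cosθ, r sinθ); lever angle φ = atan2(r sinθ, d + r cosθ).
Differentiating tanφ: φ̇ = rω(d cosθ + r)/(d² + r² + 2dr cosθ).
d² + r² + 2dr cosθ = |CA|² = 0.131426 m²;  d cosθ + r = +0.33642 m.
|ω_lever| = |0.1089·7.16·+0.33642| / 0.131426 = 1.9959 rad/s.

2.00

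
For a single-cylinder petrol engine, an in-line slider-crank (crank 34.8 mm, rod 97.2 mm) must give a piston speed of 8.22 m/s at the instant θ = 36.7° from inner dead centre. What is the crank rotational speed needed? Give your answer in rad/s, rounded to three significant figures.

For an in-line slider-crank, |v_piston| = rω|sinθ|·[1 + r cosθ/√(L² − r² sin²θ)].
With r = 0.0348 m, L = 0.0972 m, θ = 36.7°: the bracketed kinematic factor |dx/dθ| = 0.026909 m.
ω = v/|dx/dθ| = 8.22/0.026909 = 305.48 rad/s.

305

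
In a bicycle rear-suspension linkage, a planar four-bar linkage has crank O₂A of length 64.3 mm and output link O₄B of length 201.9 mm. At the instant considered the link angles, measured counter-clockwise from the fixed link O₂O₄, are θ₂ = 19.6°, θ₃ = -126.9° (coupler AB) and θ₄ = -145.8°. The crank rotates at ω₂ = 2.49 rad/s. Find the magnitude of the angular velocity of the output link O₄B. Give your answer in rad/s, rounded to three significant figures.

ω₂ = 2.49 rad/s
Differentiating the loop-closure r₂e^{iθ₂}+r₃e^{iθ₃}=r₁+r₄e^{iθ₄} gives r₂ω₂e^{iθ₂}+r₃ω₃e^{iθ₃}=r₄ω₄e^{iθ₄}.
Eliminating the other unknown: ω₄ = r₂ω₂ sin(θ₂−θ₃) / [r₄ sin(θ₄−θ₃)].
Numerator sine = +0.55194; denominator sine = -0.32392.
Result = 0.0643·2.49·(+0.55194) / (0.2019·(-0.32392)) = -1.3512 rad/s; magnitude 1.3512 rad/s.

1.35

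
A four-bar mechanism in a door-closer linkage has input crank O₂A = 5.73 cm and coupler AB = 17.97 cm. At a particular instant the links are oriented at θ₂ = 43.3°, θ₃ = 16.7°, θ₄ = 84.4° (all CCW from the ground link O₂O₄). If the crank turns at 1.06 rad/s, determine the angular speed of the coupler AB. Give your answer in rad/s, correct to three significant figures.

ω₂ = 1.06 rad/s
Differentiating the loop-closure r₂e^{iθ₂}+r₃e^{iθ₃}=r₁+r₄e^{iθ₄} gives r₂ω₂e^{iθ₂}+r₃ω₃e^{iθ₃}=r₄ω₄e^{iθ₄}.
Eliminating the other unknown: ω₃ = r₂ω₂ sin(θ₄−θ₂) / [r₃ sin(θ₃−θ₄)].
Numerator sine = +0.65738; denominator sine = -0.92521.
Result = 0.0573·1.06·(+0.65738) / (0.1797·(-0.92521)) = -0.24015 rad/s; magnitude 0.24015 rad/s.

0.240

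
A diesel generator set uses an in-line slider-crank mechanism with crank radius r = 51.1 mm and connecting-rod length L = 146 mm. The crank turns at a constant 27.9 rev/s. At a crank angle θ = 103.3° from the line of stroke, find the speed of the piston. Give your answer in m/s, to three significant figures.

7.97

ω = 2π·27.9 = 175.3 rad/s
For an in-line slider-crank, x = r cosθ + √(L² − r² sin²θ), so v = −rω sinθ·[1 + r cosθ/√(L² − r² sin²θ)].
With r = 0.0511 m, L = 0.146 m, θ = 103.3°: √(L² − r² sin²θ) = 0.13727 m.
v = −0.0511·175.3·0.97318·[1 + 0.0511·-0.23005/0.13727] = -7.9711 m/s.
|v| = 7.9711 m/s.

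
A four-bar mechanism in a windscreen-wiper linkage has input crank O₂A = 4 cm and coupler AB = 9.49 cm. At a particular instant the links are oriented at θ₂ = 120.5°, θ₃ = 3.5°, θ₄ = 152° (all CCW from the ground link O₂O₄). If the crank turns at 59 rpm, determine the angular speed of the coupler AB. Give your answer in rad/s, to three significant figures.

2.60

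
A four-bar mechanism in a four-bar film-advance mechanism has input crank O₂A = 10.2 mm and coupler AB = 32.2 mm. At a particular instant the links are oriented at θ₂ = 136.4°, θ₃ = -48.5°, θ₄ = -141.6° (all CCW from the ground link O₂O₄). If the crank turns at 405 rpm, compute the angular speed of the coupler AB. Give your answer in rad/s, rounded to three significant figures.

ω₂ = 42.41 rad/s (from 405 rpm).
Differentiating the loop-closure r₂e^{iθ₂}+r₃e^{iθ₃}=r₁+r₄e^{iθ₄} gives r₂ω₂e^{iθ₂}+r₃ω₃e^{iθ₃}=r₄ω₄e^{iθ₄}.
Eliminating the other unknown: ω₃ = r₂ω₂ sin(θ₄−θ₂) / [r₃ sin(θ₃−θ₄)].
Numerator sine = +0.99027; denominator sine = +0.99854.
Result = 0.0102·42.41·(+0.99027) / (0.0322·(+0.99854)) = +13.323 rad/s; magnitude 13.323 rad/s.

13.3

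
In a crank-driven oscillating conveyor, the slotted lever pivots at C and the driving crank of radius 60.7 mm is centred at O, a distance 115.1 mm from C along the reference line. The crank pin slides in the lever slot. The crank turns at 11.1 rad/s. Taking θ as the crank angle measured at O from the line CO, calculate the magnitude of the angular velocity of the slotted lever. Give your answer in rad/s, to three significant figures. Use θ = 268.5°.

2.35

ω = 11.1 rad/s
Crank pin A relative to C: A = (d + r cosθ, r sinθ); lever angle φ = atan2(r sinθ, d + r cosθ).
Differentiating tanφ: φ̇ = rω(d cosθ + r)/(d² + r² + 2dr cosθ).
d² + r² + 2dr cosθ = |CA|² = 0.0165667 m²;  d cosθ + r = +0.057687 m.
|ω_lever| = |0.0607·11.1·+0.057687| / 0.0165667 = 2.3461 rad/s.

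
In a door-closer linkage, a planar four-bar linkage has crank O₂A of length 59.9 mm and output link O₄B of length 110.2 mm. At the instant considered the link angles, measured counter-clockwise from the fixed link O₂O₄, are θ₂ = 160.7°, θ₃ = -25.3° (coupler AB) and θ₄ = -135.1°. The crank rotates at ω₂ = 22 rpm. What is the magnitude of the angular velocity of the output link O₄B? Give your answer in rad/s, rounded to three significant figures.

ω₂ = 2.304 rad/s (from 22 rpm).
Differentiating the loop-closure r₂e^{iθ₂}+r₃e^{iθ₃}=r₁+r₄e^{iθ₄} gives r₂ω₂e^{iθ₂}+r₃ω₃e^{iθ₃}=r₄ω₄e^{iθ₄}.
Eliminating the other unknown: ω₄ = r₂ω₂ sin(θ₂−θ₃) / [r₄ sin(θ₄−θ₃)].
Numerator sine = -0.10453; denominator sine = -0.94088.
Result = 0.0599·2.304·(-0.10453) / (0.1102·(-0.94088)) = +0.13912 rad/s; magnitude 0.13912 rad/s.

0.139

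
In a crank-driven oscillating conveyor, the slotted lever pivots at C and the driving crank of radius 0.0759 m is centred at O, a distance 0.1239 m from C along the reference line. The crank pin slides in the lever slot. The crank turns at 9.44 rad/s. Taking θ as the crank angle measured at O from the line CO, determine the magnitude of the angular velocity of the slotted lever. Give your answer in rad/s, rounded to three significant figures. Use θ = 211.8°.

4.11

ω = 9.44 rad/s
Crank pin A relative to C: A = (d + r cosθ, r sinθ); lever angle φ = atan2(r sinθ, d + r cosθ).
Differentiating tanφ: φ̇ = rω(d cosθ + r)/(d² + r² + 2dr cosθ).
d² + r² + 2dr cosθ = |CA|² = 0.00512722 m²;  d cosθ + r = -0.029402 m.
|ω_lever| = |0.0759·9.44·-0.029402| / 0.00512722 = 4.1087 rad/s.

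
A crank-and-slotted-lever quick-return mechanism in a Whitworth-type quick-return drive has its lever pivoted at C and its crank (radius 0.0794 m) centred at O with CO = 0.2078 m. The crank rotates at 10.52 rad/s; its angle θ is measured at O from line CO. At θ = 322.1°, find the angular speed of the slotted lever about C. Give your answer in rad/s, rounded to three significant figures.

2.69

ω = 10.52 rad/s
Crank pin A relative to C: A = (d + r cosθ, r sinθ); lever angle φ = atan2(r sinθ, d + r cosθ).
Differentiating tanφ: φ̇ = rω(d cosθ + r)/(d² + r² + 2dr cosθ).
d² + r² + 2dr cosθ = |CA|² = 0.0755239 m²;  d cosθ + r = +0.24337 m.
|ω_lever| = |0.0794·10.52·+0.24337| / 0.0755239 = 2.6917 rad/s.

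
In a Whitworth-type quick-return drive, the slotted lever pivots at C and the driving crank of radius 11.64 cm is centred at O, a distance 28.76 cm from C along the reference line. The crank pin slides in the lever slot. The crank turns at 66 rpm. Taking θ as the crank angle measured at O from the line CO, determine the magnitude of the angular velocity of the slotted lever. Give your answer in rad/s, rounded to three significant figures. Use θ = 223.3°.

1.57

ω = 6.912 rad/s (from 66 rpm).
Crank pin A relative to C: A = (d + r cosθ, r sinθ); lever angle φ = atan2(r sinθ, d + r cosθ).
Differentiating tanφ: φ̇ = rω(d cosθ + r)/(d² + r² + 2dr cosθ).
d² + r² + 2dr cosθ = |CA|² = 0.0475359 m²;  d cosθ + r = -0.092907 m.
|ω_lever| = |0.1164·6.912·-0.092907| / 0.0475359 = 1.5724 rad/s.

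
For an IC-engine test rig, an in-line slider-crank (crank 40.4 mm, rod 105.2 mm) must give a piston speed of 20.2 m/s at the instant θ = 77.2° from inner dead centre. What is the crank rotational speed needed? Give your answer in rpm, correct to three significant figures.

4480

For an in-line slider-crank, |v_piston| = rω|sinθ|·[1 + r cosθ/√(L² − r² sin²θ)].
With r = 0.0404 m, L = 0.1052 m, θ = 77.2°: the bracketed kinematic factor |dx/dθ| = 0.043011 m.
ω = v/|dx/dθ| = 20.2/0.043011 = 469.65 rad/s.
N = 60ω/(2π) = 4484.8 rpm.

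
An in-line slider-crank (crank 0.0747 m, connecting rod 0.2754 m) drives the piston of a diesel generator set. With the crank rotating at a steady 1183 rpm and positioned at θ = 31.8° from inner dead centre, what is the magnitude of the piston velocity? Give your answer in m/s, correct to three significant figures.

6.01

ω = 2π·1183/60 = 123.9 rad/s
For an in-line slider-crank, x = r cosθ + √(L² − r² sin²θ), so v = −rω sinθ·[1 + r cosθ/√(L² − r² sin²θ)].
With r = 0.0747 m, L = 0.2754 m, θ = 31.8°: √(L² − r² sin²θ) = 0.27257 m.
v = −0.0747·123.9·0.52696·[1 + 0.0747·0.84989/0.27257] = -6.0123 m/s.
|v| = 6.0123 m/s.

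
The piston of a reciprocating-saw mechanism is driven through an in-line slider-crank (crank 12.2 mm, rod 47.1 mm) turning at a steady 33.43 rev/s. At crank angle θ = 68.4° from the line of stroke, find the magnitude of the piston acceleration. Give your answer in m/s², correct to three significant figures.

94.6

ω = 2π·33.4 = 210 rad/s
x(θ) = r cosθ + √(L² − r² sin²θ); with ω constant, a = ω²·d²x/dθ².
d²x/dθ² = −r cosθ − r²(cos2θ)/√u − r⁴ sin²2θ/(4u^{3/2}),  u = L² − r² sin²θ = 0.00208974 m².
Substituting r = 0.0122 m, L = 0.0471 m, θ = 68.4°: d²x/dθ² = -0.0021448 m.
a = ω²·d²x/dθ² = (210)²·(-0.0021448) = -94.629 m/s²;  |a| = 94.629 m/s².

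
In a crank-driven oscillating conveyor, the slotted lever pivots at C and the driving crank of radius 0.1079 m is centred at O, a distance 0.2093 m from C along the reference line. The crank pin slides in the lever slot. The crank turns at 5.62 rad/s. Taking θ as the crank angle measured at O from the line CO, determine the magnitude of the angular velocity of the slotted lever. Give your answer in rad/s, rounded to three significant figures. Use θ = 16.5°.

ω = 5.62 rad/s
Crank pin A relative to C: A = (d + r cosθ, r sinθ); lever angle φ = atan2(r sinθ, d + r cosθ).
Differentiating tanφ: φ̇ = rω(d cosθ + r)/(d² + r² + 2dr cosθ).
d² + r² + 2dr cosθ = |CA|² = 0.0987559 m²;  d cosθ + r = +0.30858 m.
|ω_lever| = |0.1079·5.62·+0.30858| / 0.0987559 = 1.8948 rad/s.

1.89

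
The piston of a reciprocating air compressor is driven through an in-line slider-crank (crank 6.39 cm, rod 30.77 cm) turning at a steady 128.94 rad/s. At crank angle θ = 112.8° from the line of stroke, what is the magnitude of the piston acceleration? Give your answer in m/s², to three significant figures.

568

ω = 128.9 rad/s
x(θ) = r cosθ + √(L² − r² sin²θ); with ω constant, a = ω²·d²x/dθ².
d²x/dθ² = −r cosθ − r²(cos2θ)/√u − r⁴ sin²2θ/(4u^{3/2}),  u = L² − r² sin²θ = 0.0912092 m².
Substituting r = 0.0639 m, L = 0.3077 m, θ = 112.8°: d²x/dθ² = +0.034145 m.
a = ω²·d²x/dθ² = (128.9)²·(+0.034145) = +567.67 m/s²;  |a| = 567.67 m/s².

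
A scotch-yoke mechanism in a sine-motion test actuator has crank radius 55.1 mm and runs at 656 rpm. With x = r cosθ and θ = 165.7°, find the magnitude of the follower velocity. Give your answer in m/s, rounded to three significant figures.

ω = 68.7 rad/s (from 656 rpm).
x = r cosθ ⇒ ẋ = −rω sinθ.
|v| = rω|sinθ| = 0.0551·68.7·|sin 165.7°| = 0.93493 m/s.

0.935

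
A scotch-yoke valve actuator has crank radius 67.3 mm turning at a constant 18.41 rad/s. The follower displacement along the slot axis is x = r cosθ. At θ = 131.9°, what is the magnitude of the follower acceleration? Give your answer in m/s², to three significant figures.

ω = 18.41 rad/s
x = r cosθ ⇒ ẍ = −rω² cosθ (ω constant).
|a| = rω²|cosθ| = 0.0673·(18.41)²·|cos 131.9°| = 15.233 m/s².

15.2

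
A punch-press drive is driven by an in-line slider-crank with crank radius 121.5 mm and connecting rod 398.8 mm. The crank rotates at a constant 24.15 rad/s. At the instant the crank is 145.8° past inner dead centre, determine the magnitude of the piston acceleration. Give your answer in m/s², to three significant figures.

ω = 24.15 rad/s
x(θ) = r cosθ + √(L² − r² sin²θ); with ω constant, a = ω²·d²x/dθ².
d²x/dθ² = −r cosθ − r²(cos2θ)/√u − r⁴ sin²2θ/(4u^{3/2}),  u = L² − r² sin²θ = 0.154377 m².
Substituting r = 0.1215 m, L = 0.3988 m, θ = 145.8°: d²x/dθ² = +0.085883 m.
a = ω²·d²x/dθ² = (24.15)²·(+0.085883) = +50.089 m/s²;  |a| = 50.089 m/s².

50.1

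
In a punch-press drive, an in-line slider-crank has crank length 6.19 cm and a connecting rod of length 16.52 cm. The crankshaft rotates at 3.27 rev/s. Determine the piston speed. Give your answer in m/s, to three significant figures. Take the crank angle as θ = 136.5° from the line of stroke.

ω = 2π·3.27 = 20.55 rad/s
For an in-line slider-crank, x = r cosθ + √(L² − r² sin²θ), so v = −rω sinθ·[1 + r cosθ/√(L² − r² sin²θ)].
With r = 0.0619 m, L = 0.1652 m, θ = 136.5°: √(L² − r² sin²θ) = 0.15961 m.
v = −0.0619·20.55·0.68835·[1 + 0.0619·-0.72537/0.15961] = -0.62917 m/s.
|v| = 0.62917 m/s.

0.629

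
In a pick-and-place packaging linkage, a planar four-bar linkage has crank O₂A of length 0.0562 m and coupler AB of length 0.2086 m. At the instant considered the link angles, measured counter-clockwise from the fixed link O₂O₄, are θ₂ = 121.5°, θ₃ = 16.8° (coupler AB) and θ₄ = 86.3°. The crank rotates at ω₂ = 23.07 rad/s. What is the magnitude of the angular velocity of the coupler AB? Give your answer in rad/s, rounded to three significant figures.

ω₂ = 23.07 rad/s
Differentiating the loop-closure r₂e^{iθ₂}+r₃e^{iθ₃}=r₁+r₄e^{iθ₄} gives r₂ω₂e^{iθ₂}+r₃ω₃e^{iθ₃}=r₄ω₄e^{iθ₄}.
Eliminating the other unknown: ω₃ = r₂ω₂ sin(θ₄−θ₂) / [r₃ sin(θ₃−θ₄)].
Numerator sine = -0.57643; denominator sine = -0.93667.
Result = 0.0562·23.07·(-0.57643) / (0.2086·(-0.93667)) = +3.825 rad/s; magnitude 3.825 rad/s.

3.82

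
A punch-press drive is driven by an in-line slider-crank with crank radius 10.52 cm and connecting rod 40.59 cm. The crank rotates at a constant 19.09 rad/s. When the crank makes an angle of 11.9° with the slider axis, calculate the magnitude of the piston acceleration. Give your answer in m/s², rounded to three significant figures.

ω = 19.09 rad/s
x(θ) = r cosθ + √(L² − r² sin²θ); with ω constant, a = ω²·d²x/dθ².
d²x/dθ² = −r cosθ − r²(cos2θ)/√u − r⁴ sin²2θ/(4u^{3/2}),  u = L² − r² sin²θ = 0.164284 m².
Substituting r = 0.1052 m, L = 0.4059 m, θ = 11.9°: d²x/dθ² = -0.128 m.
a = ω²·d²x/dθ² = (19.09)²·(-0.128) = -46.646 m/s²;  |a| = 46.646 m/s².

46.6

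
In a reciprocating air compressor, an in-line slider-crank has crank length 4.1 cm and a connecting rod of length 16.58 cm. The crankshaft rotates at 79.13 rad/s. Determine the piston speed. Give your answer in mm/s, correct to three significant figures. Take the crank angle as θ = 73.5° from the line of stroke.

ω = 79.13 rad/s
For an in-line slider-crank, x = r cosθ + √(L² − r² sin²θ), so v = −rω sinθ·[1 + r cosθ/√(L² − r² sin²θ)].
With r = 0.041 m, L = 0.1658 m, θ = 73.5°: √(L² − r² sin²θ) = 0.16107 m.
v = −0.041·79.13·0.95882·[1 + 0.041·0.28402/0.16107] = -3.3356 m/s.
|v| = 3.3356 m/s = 3335.6 mm/s.

3340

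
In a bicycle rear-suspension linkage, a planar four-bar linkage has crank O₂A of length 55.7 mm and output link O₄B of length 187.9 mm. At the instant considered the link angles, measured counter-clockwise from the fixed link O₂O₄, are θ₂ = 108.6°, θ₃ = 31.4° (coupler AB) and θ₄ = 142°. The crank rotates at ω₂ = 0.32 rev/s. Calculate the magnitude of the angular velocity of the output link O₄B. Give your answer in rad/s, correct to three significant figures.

0.621

ω₂ = 2.011 rad/s (from 0.32 rev/s).
Differentiating the loop-closure r₂e^{iθ₂}+r₃e^{iθ₃}=r₁+r₄e^{iθ₄} gives r₂ω₂e^{iθ₂}+r₃ω₃e^{iθ₃}=r₄ω₄e^{iθ₄}.
Eliminating the other unknown: ω₄ = r₂ω₂ sin(θ₂−θ₃) / [r₄ sin(θ₄−θ₃)].
Numerator sine = +0.97515; denominator sine = +0.93606.
Result = 0.0557·2.011·(+0.97515) / (0.1879·(+0.93606)) = +0.62091 rad/s; magnitude 0.62091 rad/s.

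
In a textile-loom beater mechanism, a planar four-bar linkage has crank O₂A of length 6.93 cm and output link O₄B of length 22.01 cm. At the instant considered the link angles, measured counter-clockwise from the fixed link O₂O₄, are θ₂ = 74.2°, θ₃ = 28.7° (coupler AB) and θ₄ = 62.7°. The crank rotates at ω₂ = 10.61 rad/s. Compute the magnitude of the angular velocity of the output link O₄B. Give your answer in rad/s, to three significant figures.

ω₂ = 10.61 rad/s
Differentiating the loop-closure r₂e^{iθ₂}+r₃e^{iθ₃}=r₁+r₄e^{iθ₄} gives r₂ω₂e^{iθ₂}+r₃ω₃e^{iθ₃}=r₄ω₄e^{iθ₄}.
Eliminating the other unknown: ω₄ = r₂ω₂ sin(θ₂−θ₃) / [r₄ sin(θ₄−θ₃)].
Numerator sine = +0.71325; denominator sine = +0.55919.
Result = 0.0693·10.61·(+0.71325) / (0.2201·(+0.55919)) = +4.261 rad/s; magnitude 4.261 rad/s.

4.26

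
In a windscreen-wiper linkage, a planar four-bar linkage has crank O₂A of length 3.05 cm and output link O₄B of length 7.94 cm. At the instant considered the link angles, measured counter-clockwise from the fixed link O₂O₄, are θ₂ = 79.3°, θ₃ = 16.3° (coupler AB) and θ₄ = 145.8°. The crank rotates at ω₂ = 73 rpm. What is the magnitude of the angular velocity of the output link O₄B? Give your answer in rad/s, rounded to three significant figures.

ω₂ = 7.645 rad/s (from 73 rpm).
Differentiating the loop-closure r₂e^{iθ₂}+r₃e^{iθ₃}=r₁+r₄e^{iθ₄} gives r₂ω₂e^{iθ₂}+r₃ω₃e^{iθ₃}=r₄ω₄e^{iθ₄}.
Eliminating the other unknown: ω₄ = r₂ω₂ sin(θ₂−θ₃) / [r₄ sin(θ₄−θ₃)].
Numerator sine = +0.89101; denominator sine = +0.77162.
Result = 0.0305·7.645·(+0.89101) / (0.0794·(+0.77162)) = +3.3908 rad/s; magnitude 3.3908 rad/s.

3.39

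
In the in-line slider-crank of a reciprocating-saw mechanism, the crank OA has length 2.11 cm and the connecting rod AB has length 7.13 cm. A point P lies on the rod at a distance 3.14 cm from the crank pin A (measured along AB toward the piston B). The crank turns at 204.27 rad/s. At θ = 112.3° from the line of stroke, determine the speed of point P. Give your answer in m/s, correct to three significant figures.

3.89

ω = 204.3 rad/s.  Crank-pin speed |V_A| = rω = 4.3101 m/s, perpendicular to OA.
Rod angle: sinφ = −(r/L) sinθ ⇒ φ = -15.891°; ω_rod = −rω cosθ/√(L²−r²sin²θ) = +23.85 rad/s.
V_P = V_A + ω_rod × AP, with AP = 0.0314 m along the rod.
Components: V_Px = −rω sinθ − a·ω_rod·sinφ = -3.7827 m/s;  V_Py = rω cosθ + a·ω_rod·cosφ = -0.91523 m/s.
|V_P| = √(V_Px² + V_Py²) = 3.8918 m/s.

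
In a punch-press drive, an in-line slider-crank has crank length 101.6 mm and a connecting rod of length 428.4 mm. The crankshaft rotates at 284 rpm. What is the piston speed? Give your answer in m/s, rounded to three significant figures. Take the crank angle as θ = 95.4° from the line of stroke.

ω = 2π·284/60 = 29.74 rad/s
For an in-line slider-crank, x = r cosθ + √(L² − r² sin²θ), so v = −rω sinθ·[1 + r cosθ/√(L² − r² sin²θ)].
With r = 0.1016 m, L = 0.4284 m, θ = 95.4°: √(L² − r² sin²θ) = 0.41629 m.
v = −0.1016·29.74·0.99556·[1 + 0.1016·-0.09411/0.41629] = -2.9391 m/s.
|v| = 2.9391 m/s.

2.94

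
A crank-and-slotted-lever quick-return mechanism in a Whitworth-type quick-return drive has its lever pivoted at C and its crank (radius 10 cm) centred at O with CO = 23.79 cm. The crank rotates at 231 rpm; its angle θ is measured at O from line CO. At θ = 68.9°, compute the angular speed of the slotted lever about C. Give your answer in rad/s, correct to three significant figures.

5.36

ω = 24.19 rad/s (from 231 rpm).
Crank pin A relative to C: A = (d + r cosθ, r sinθ); lever angle φ = atan2(r sinθ, d + r cosθ).
Differentiating tanφ: φ̇ = rω(d cosθ + r)/(d² + r² + 2dr cosθ).
d² + r² + 2dr cosθ = |CA|² = 0.0837251 m²;  d cosθ + r = +0.18564 m.
|ω_lever| = |0.1·24.19·+0.18564| / 0.0837251 = 5.3637 rad/s.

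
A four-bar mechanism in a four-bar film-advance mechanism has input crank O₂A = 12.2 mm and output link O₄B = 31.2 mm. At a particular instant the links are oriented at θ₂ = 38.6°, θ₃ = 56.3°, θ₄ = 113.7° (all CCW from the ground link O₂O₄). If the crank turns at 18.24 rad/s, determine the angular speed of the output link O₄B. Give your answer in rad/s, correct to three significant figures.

2.57

ω₂ = 18.24 rad/s
Differentiating the loop-closure r₂e^{iθ₂}+r₃e^{iθ₃}=r₁+r₄e^{iθ₄} gives r₂ω₂e^{iθ₂}+r₃ω₃e^{iθ₃}=r₄ω₄e^{iθ₄}.
Eliminating the other unknown: ω₄ = r₂ω₂ sin(θ₂−θ₃) / [r₄ sin(θ₄−θ₃)].
Numerator sine = -0.30403; denominator sine = +0.84245.
Result = 0.0122·18.24·(-0.30403) / (0.0312·(+0.84245)) = -2.574 rad/s; magnitude 2.574 rad/s.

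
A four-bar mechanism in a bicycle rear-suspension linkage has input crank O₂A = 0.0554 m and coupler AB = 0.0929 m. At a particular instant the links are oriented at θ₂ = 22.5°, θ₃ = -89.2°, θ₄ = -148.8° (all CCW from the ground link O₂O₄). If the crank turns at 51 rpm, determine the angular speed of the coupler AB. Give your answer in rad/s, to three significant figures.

0.559

ω₂ = 5.341 rad/s (from 51 rpm).
Differentiating the loop-closure r₂e^{iθ₂}+r₃e^{iθ₃}=r₁+r₄e^{iθ₄} gives r₂ω₂e^{iθ₂}+r₃ω₃e^{iθ₃}=r₄ω₄e^{iθ₄}.
Eliminating the other unknown: ω₃ = r₂ω₂ sin(θ₄−θ₂) / [r₃ sin(θ₃−θ₄)].
Numerator sine = -0.15126; denominator sine = +0.86251.
Result = 0.0554·5.341·(-0.15126) / (0.0929·(+0.86251)) = -0.55854 rad/s; magnitude 0.55854 rad/s.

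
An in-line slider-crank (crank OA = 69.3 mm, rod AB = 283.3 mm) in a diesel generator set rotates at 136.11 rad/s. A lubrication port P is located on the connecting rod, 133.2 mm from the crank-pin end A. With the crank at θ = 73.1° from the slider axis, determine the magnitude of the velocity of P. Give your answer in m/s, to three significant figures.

9.45

ω = 136.1 rad/s.  Crank-pin speed |V_A| = rω = 9.4324 m/s, perpendicular to OA.
Rod angle: sinφ = −(r/L) sinθ ⇒ φ = -13.536°; ω_rod = −rω cosθ/√(L²−r²sin²θ) = -9.9554 rad/s.
V_P = V_A + ω_rod × AP, with AP = 0.1332 m along the rod.
Components: V_Px = −rω sinθ − a·ω_rod·sinφ = -9.3354 m/s;  V_Py = rω cosθ + a·ω_rod·cosφ = +1.4528 m/s.
|V_P| = √(V_Px² + V_Py²) = 9.4478 m/s.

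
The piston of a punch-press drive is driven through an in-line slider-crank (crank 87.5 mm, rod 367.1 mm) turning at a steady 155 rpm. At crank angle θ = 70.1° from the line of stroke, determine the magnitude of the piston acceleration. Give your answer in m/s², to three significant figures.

3.55

ω = 2π·155/60 = 16.23 rad/s
x(θ) = r cosθ + √(L² − r² sin²θ); with ω constant, a = ω²·d²x/dθ².
d²x/dθ² = −r cosθ − r²(cos2θ)/√u − r⁴ sin²2θ/(4u^{3/2}),  u = L² − r² sin²θ = 0.127993 m².
Substituting r = 0.0875 m, L = 0.3671 m, θ = 70.1°: d²x/dθ² = -0.013473 m.
a = ω²·d²x/dθ² = (16.23)²·(-0.013473) = -3.5496 m/s²;  |a| = 3.5496 m/s².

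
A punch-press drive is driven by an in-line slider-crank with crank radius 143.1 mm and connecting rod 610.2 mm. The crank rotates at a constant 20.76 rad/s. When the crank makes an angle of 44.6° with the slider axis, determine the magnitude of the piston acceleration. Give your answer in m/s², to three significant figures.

ω = 20.76 rad/s
x(θ) = r cosθ + √(L² − r² sin²θ); with ω constant, a = ω²·d²x/dθ².
d²x/dθ² = −r cosθ − r²(cos2θ)/√u − r⁴ sin²2θ/(4u^{3/2}),  u = L² − r² sin²θ = 0.362248 m².
Substituting r = 0.1431 m, L = 0.6102 m, θ = 44.6°: d²x/dθ² = -0.10285 m.
a = ω²·d²x/dθ² = (20.76)²·(-0.10285) = -44.325 m/s²;  |a| = 44.325 m/s².

44.3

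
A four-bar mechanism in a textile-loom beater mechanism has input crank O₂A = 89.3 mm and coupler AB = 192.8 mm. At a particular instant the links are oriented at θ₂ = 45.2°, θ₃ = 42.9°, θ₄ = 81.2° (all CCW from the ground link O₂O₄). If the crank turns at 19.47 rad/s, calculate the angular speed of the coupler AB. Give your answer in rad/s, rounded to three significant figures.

8.55

ω₂ = 19.47 rad/s
Differentiating the loop-closure r₂e^{iθ₂}+r₃e^{iθ₃}=r₁+r₄e^{iθ₄} gives r₂ω₂e^{iθ₂}+r₃ω₃e^{iθ₃}=r₄ω₄e^{iθ₄}.
Eliminating the other unknown: ω₃ = r₂ω₂ sin(θ₄−θ₂) / [r₃ sin(θ₃−θ₄)].
Numerator sine = +0.58779; denominator sine = -0.61978.
Result = 0.0893·19.47·(+0.58779) / (0.1928·(-0.61978)) = -8.5525 rad/s; magnitude 8.5525 rad/s.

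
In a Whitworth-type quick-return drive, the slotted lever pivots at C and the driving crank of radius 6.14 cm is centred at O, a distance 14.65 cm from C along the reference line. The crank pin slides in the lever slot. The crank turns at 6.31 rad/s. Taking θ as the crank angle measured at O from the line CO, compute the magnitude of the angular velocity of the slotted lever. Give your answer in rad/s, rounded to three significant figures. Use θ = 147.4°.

2.38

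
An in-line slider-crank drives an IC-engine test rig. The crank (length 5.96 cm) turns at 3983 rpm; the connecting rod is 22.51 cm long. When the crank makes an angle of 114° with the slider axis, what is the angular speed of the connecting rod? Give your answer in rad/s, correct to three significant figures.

ω = 417.1 rad/s (converted from 3983 rpm).
The rod makes angle φ with the slider axis where L sinφ = r sinθ; differentiating, L cosφ·φ̇ = r ω cosθ.
L cosφ = √(L² − r² sin²θ) = 0.21842 m.
|ω_rod| = r ω |cosθ| / √(L² − r² sin²θ) = 0.0596·417.1·0.40674/0.21842 = 46.293 rad/s.

46.3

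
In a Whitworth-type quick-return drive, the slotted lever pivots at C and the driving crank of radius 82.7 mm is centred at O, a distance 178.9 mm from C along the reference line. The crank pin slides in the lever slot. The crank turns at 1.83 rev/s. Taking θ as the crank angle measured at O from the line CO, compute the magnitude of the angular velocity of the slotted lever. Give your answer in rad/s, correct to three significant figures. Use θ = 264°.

ω = 11.5 rad/s (from 1.83 rev/s).
Crank pin A relative to C: A = (d + r cosθ, r sinθ); lever angle φ = atan2(r sinθ, d + r cosθ).
Differentiating tanφ: φ̇ = rω(d cosθ + r)/(d² + r² + 2dr cosθ).
d² + r² + 2dr cosθ = |CA|² = 0.0357515 m²;  d cosθ + r = +0.064 m.
|ω_lever| = |0.0827·11.5·+0.064| / 0.0357515 = 1.7022 rad/s.

1.70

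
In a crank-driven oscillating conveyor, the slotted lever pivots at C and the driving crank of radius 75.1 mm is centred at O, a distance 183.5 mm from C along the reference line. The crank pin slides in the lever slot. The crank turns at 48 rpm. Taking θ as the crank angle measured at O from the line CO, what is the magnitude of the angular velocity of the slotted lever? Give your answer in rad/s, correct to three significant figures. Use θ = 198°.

2.86

ω = 5.027 rad/s (from 48 rpm).
Crank pin A relative to C: A = (d + r cosθ, r sinθ); lever angle φ = atan2(r sinθ, d + r cosθ).
Differentiating tanφ: φ̇ = rω(d cosθ + r)/(d² + r² + 2dr cosθ).
d² + r² + 2dr cosθ = |CA|² = 0.0130995 m²;  d cosθ + r = -0.099419 m.
|ω_lever| = |0.0751·5.027·-0.099419| / 0.0130995 = 2.865 rad/s.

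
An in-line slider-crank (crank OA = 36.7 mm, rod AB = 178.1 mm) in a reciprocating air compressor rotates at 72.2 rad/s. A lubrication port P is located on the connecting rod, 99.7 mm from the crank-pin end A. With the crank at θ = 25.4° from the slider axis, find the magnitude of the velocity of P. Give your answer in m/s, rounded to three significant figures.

ω = 72.2 rad/s.  Crank-pin speed |V_A| = rω = 2.6497 m/s, perpendicular to OA.
Rod angle: sinφ = −(r/L) sinθ ⇒ φ = -5.071°; ω_rod = −rω cosθ/√(L²−r²sin²θ) = -13.492 rad/s.
V_P = V_A + ω_rod × AP, with AP = 0.0997 m along the rod.
Components: V_Px = −rω sinθ − a·ω_rod·sinφ = -1.2555 m/s;  V_Py = rω cosθ + a·ω_rod·cosφ = +1.0537 m/s.
|V_P| = √(V_Px² + V_Py²) = 1.639 m/s.

1.64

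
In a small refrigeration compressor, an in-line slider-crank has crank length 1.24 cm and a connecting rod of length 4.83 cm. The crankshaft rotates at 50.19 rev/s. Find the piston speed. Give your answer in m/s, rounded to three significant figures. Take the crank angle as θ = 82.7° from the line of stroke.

4.01

ω = 2π·50.2 = 315.4 rad/s
For an in-line slider-crank, x = r cosθ + √(L² − r² sin²θ), so v = −rω sinθ·[1 + r cosθ/√(L² − r² sin²θ)].
With r = 0.0124 m, L = 0.0483 m, θ = 82.7°: √(L² − r² sin²θ) = 0.046708 m.
v = −0.0124·315.4·0.99189·[1 + 0.0124·0.12706/0.046708] = -4.0095 m/s.
|v| = 4.0095 m/s.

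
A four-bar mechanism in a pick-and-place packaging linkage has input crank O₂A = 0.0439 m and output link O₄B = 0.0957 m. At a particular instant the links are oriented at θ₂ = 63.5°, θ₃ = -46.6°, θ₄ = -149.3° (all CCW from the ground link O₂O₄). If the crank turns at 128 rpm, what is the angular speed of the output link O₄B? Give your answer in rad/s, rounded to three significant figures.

5.92

ω₂ = 13.4 rad/s (from 128 rpm).
Differentiating the loop-closure r₂e^{iθ₂}+r₃e^{iθ₃}=r₁+r₄e^{iθ₄} gives r₂ω₂e^{iθ₂}+r₃ω₃e^{iθ₃}=r₄ω₄e^{iθ₄}.
Eliminating the other unknown: ω₄ = r₂ω₂ sin(θ₂−θ₃) / [r₄ sin(θ₄−θ₃)].
Numerator sine = +0.93909; denominator sine = -0.97553.
Result = 0.0439·13.4·(+0.93909) / (0.0957·(-0.97553)) = -5.9191 rad/s; magnitude 5.9191 rad/s.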